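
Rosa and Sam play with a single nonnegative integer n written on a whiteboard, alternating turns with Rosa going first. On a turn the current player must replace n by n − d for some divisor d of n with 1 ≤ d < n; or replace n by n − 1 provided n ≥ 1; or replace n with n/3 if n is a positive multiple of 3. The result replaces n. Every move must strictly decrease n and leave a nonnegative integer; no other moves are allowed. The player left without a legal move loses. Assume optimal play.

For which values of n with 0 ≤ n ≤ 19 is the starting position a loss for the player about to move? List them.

0, 2, 5, 7, 9, 11, 13, 16, 19

Use the standard recursion: the mover loses at a terminal position; elsewhere, the mover wins exactly when some move hands the opponent an L position.
n=0: no move → L
n=1: →0(L), so W
n=2: →1(W) only, which is W, so L
n=3: →2(L), so W
n=4: →2(L), so W
n=5: →4(W) only, which is W, so L
n=6: →2(L), so W
n=7: →6(W) only, which is W, so L
n=8: →7(L), so W
n=9: →3(W), 6(W), 8(W) — all W, so L
n=10: →5(L), so W
n=11: →10(W) only, which is W, so L
n=12: →9(L), so W
n=13: →12(W) only, which is W, so L
n=14: →7(L), so W
n=15: →5(L), so W
n=16: →8(W), 12(W), 14(W), 15(W) — all W, so L
n=17: →16(L), so W
n=18: →9(L), so W
n=19: →18(W) only, which is W, so L
The losing starting values of n are exactly the entries labelled L in this table (9 of them).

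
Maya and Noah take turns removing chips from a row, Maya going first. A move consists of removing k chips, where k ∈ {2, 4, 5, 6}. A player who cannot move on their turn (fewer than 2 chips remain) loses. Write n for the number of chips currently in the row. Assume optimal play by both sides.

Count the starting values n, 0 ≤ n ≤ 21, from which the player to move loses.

Work bottom-up. With no move the player to move loses. Otherwise the position is W if at least one move leads to an L position for the opponent, and L if every move leads to a W.
n=0: no move → L
n=1: no move → L
n=2: can move to 0, which is L ⇒ W
n=3: can move to 1, which is L ⇒ W
n=4: can move to 0, which is L ⇒ W
n=5: can move to 1, which is L ⇒ W
n=6: can move to 1, which is L ⇒ W
n=7: can move to 1, which is L ⇒ W
n=8: moves to 6(W), 4(W), 3(W), 2(W); every one is W ⇒ L
n=9: moves to 7(W), 5(W), 4(W), 3(W); every one is W ⇒ L
n=10: can move to 8, which is L ⇒ W
n=11: can move to 9, which is L ⇒ W
n=12: can move to 8, which is L ⇒ W
n=13: can move to 9, which is L ⇒ W
n=14: can move to 9, which is L ⇒ W
n=15: can move to 9, which is L ⇒ W
n=16: moves to 14(W), 12(W), 11(W), 10(W); every one is W ⇒ L
n=17: moves to 15(W), 13(W), 12(W), 11(W); every one is W ⇒ L
n=18: can move to 16, which is L ⇒ W
n=19: can move to 17, which is L ⇒ W
n=20: can move to 16, which is L ⇒ W
n=21: can move to 17, which is L ⇒ W
L entries with 0 ≤ n ≤ 21: n = 0, 1, 8, 9, 16, 17; that makes 6.

6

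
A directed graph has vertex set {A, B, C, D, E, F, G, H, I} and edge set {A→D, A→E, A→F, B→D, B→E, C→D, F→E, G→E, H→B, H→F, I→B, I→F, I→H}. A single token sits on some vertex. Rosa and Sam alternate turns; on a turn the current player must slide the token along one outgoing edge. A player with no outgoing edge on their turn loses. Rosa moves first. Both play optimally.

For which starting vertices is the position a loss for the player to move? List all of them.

Build the W/L table. Terminal = L. A non-terminal position is W if it has a move to some L; otherwise it is L.
Every edge goes from a vertex to one that appears earlier in the order D, E, F, B, G, H, C, A, I, so processing vertices in that order labels each vertex after all of its successors.
D: no outgoing edge → L
E: no outgoing edge → L
F: →E(L), so W
B: →E(L), so W
G: →E(L), so W
H: →B(W), F(W) — all W, so L
C: →D(L), so W
A: →E(L), so W
I: →H(L), so W
The losing starting vertices are exactly the entries labelled L in this table (3 of them).

D, E, H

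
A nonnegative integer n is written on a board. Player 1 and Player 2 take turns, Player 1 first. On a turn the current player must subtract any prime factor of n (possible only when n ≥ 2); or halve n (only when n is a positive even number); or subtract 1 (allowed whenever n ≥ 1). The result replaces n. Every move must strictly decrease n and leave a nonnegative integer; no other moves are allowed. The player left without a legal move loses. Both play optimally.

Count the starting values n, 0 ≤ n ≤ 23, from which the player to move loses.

5

Build the W/L table. Terminal = L. A non-terminal position is W if it has a move to some L; otherwise it is L.
n=0: no move → L
n=1: reaches L-position 0 → W
n=2: reaches L-position 0 → W
n=3: reaches L-position 0 → W
n=4: only reaches 2(W), 3(W), all W → L
n=5: reaches L-position 0 → W
n=6: reaches L-position 4 → W
n=7: reaches L-position 0 → W
n=8: reaches L-position 4 → W
n=9: only reaches 6(W), 8(W), all W → L
n=10: reaches L-position 9 → W
n=11: reaches L-position 0 → W
n=12: reaches L-position 9 → W
n=13: reaches L-position 0 → W
n=14: only reaches 7(W), 12(W), 13(W), all W → L
n=15: reaches L-position 14 → W
n=16: reaches L-position 14 → W
n=17: reaches L-position 0 → W
n=18: reaches L-position 9 → W
n=19: reaches L-position 0 → W
n=20: only reaches 10(W), 15(W), 18(W), 19(W), all W → L
n=21: reaches L-position 14 → W
n=22: reaches L-position 20 → W
n=23: reaches L-position 0 → W
L entries with 0 ≤ n ≤ 23: n = 0, 4, 9, 14, 20; that makes 5.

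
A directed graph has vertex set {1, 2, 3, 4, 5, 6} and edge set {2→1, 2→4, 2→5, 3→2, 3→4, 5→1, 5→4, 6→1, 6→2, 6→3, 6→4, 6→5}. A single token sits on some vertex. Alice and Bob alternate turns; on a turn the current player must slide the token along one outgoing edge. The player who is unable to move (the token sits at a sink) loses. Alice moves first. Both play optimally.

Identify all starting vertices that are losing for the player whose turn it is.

1, 4

Positions with no move are L. A position that does have a move is losing for the player to move precisely when every available move leads to a winning position for the opponent. Fill in the labels:
Every edge goes from a vertex to one that appears earlier in the order 4, 1, 5, 2, 3, 6, so processing vertices in that order labels each vertex after all of its successors.
4: no outgoing edge → L
1: no outgoing edge → L
5: W (go to 1, an L position)
2: W (go to 1, an L position)
3: W (go to 4, an L position)
6: W (go to 1, an L position)
Reading off the rows marked L gives the requested list; there are 2 such vertices.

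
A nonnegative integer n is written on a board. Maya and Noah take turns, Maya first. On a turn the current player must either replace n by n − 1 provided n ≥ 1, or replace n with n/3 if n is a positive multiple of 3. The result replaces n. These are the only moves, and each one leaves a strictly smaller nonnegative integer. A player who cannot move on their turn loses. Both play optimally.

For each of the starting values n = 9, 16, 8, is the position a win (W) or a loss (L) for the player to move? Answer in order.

Work bottom-up. With no move the player to move loses. Otherwise the position is W if at least one move leads to an L position for the opponent, and L if every move leads to a W.
n=0: no move → L
n=1: can move to 0, which is L ⇒ W
n=2: the only move is to 1(W), a W ⇒ L
n=3: can move to 2, which is L ⇒ W
n=4: the only move is to 3(W), a W ⇒ L
n=5: can move to 4, which is L ⇒ W
n=6: can move to 2, which is L ⇒ W
n=7: the only move is to 6(W), a W ⇒ L
n=8: can move to 7, which is L ⇒ W
n=9: moves to 3(W), 8(W); every one is W ⇒ L
n=10: can move to 9, which is L ⇒ W
n=11: the only move is to 10(W), a W ⇒ L
n=12: can move to 4, which is L ⇒ W
n=13: the only move is to 12(W), a W ⇒ L
n=14: can move to 13, which is L ⇒ W
n=15: moves to 5(W), 14(W); every one is W ⇒ L
n=16: can move to 15, which is L ⇒ W

9: L, 16: W, 8: W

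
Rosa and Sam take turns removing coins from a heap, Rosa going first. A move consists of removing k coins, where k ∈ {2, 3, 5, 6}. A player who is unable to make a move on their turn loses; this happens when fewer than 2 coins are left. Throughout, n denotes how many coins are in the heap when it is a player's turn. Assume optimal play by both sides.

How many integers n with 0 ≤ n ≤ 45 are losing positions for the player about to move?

12

Use the standard recursion: the mover loses at a terminal position; elsewhere, the mover wins exactly when some move hands the opponent an L position.
n=0: no move → L
n=1: no move → L
n=2: reaches L-position 0 → W
n=3: reaches L-position 1 → W
n=4: reaches L-position 1 → W
n=5: reaches L-position 0 → W
n=6: reaches L-position 1 → W
n=7: reaches L-position 1 → W
n=8: only reaches 6(W), 5(W), 3(W), 2(W), all W → L
n=9: only reaches 7(W), 6(W), 4(W), 3(W), all W → L
n=10: reaches L-position 8 → W
n=11: reaches L-position 9 → W
n=12: reaches L-position 9 → W
n=13: reaches L-position 8 → W
n=14: reaches L-position 9 → W
n=15: reaches L-position 9 → W
n=16: only reaches 14(W), 13(W), 11(W), 10(W), all W → L
n=17: only reaches 15(W), 14(W), 12(W), 11(W), all W → L
n=18: reaches L-position 16 → W
n=19: reaches L-position 17 → W
n=20: reaches L-position 17 → W
n=21: reaches L-position 16 → W
n=22: reaches L-position 17 → W
n=23: reaches L-position 17 → W
n=24: only reaches 22(W), 21(W), 19(W), 18(W), all W → L
n=25: only reaches 23(W), 22(W), 20(W), 19(W), all W → L
n=26: reaches L-position 24 → W
n=27: reaches L-position 25 → W
n=28: reaches L-position 25 → W
n=29: reaches L-position 24 → W
n=30: reaches L-position 25 → W
n=31: reaches L-position 25 → W
n=32: only reaches 30(W), 29(W), 27(W), 26(W), all W → L
n=33: only reaches 31(W), 30(W), 28(W), 27(W), all W → L
n=34: reaches L-position 32 → W
n=35: reaches L-position 33 → W
n=36: reaches L-position 33 → W
n=37: reaches L-position 32 → W
n=38: reaches L-position 33 → W
n=39: reaches L-position 33 → W
n=40: only reaches 38(W), 37(W), 35(W), 34(W), all W → L
n=41: only reaches 39(W), 38(W), 36(W), 35(W), all W → L
n=42: reaches L-position 40 → W
n=43: reaches L-position 41 → W
n=44: reaches L-position 41 → W
n=45: reaches L-position 40 → W
L entries with 0 ≤ n ≤ 45: n = 0, 1, 8, 9, 16, 17, 24, 25, 32, 33, 40, 41; that makes 12.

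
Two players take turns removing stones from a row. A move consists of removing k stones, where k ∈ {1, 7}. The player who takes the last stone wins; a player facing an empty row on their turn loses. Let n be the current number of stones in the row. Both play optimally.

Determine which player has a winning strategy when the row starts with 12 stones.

Positions with no move are L. A position that does have a move is losing for the player to move precisely when every available move leads to a winning position for the opponent. Fill in the labels:
n=0: no move → L
n=1: W (go to 0, an L position)
n=2: L (sole option 1(W) is W)
n=3: W (go to 2, an L position)
n=4: L (sole option 3(W) is W)
n=5: W (go to 4, an L position)
n=6: L (sole option 5(W) is W)
n=7: W (go to 6, an L position)
n=8: L (options 7(W), 1(W) are all W)
n=9: W (go to 8, an L position)
n=10: L (options 9(W), 3(W) are all W)
n=11: W (go to 10, an L position)
n=12: L (options 11(W), 5(W) are all W)
Every move from 12 reaches a W position, so the mover loses.

The second player wins.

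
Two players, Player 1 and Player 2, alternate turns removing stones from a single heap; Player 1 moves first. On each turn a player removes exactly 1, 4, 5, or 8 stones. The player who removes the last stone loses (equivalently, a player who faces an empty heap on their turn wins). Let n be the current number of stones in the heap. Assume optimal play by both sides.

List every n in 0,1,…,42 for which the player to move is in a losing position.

Compute win/loss labels from the base case upward. A position with no move is W. Any other position is W if it can reach an L in one move, else L.
n=0: no move; the opponent has just taken the last stone and therefore loses → W
n=1: the only move is to 0(W), a W ⇒ L
n=2: can move to 1, which is L ⇒ W
n=3: the only move is to 2(W), a W ⇒ L
n=4: can move to 3, which is L ⇒ W
n=5: can move to 1, which is L ⇒ W
n=6: can move to 1, which is L ⇒ W
n=7: can move to 3, which is L ⇒ W
n=8: can move to 3, which is L ⇒ W
n=9: can move to 1, which is L ⇒ W
n=10: moves to 9(W), 6(W), 5(W), 2(W); every one is W ⇒ L
n=11: can move to 10, which is L ⇒ W
n=12: moves to 11(W), 8(W), 7(W), 4(W); every one is W ⇒ L
n=13: can move to 12, which is L ⇒ W
n=14: can move to 10, which is L ⇒ W
n=15: can move to 10, which is L ⇒ W
n=16: can move to 12, which is L ⇒ W
n=17: can move to 12, which is L ⇒ W
n=18: can move to 10, which is L ⇒ W
n=19: moves to 18(W), 15(W), 14(W), 11(W); every one is W ⇒ L
n=20: can move to 19, which is L ⇒ W
n=21: moves to 20(W), 17(W), 16(W), 13(W); every one is W ⇒ L
n=22: can move to 21, which is L ⇒ W
n=23: can move to 19, which is L ⇒ W
n=24: can move to 19, which is L ⇒ W
n=25: can move to 21, which is L ⇒ W
n=26: can move to 21, which is L ⇒ W
n=27: can move to 19, which is L ⇒ W
n=28: moves to 27(W), 24(W), 23(W), 20(W); every one is W ⇒ L
n=29: can move to 28, which is L ⇒ W
n=30: moves to 29(W), 26(W), 25(W), 22(W); every one is W ⇒ L
n=31: can move to 30, which is L ⇒ W
n=32: can move to 28, which is L ⇒ W
n=33: can move to 28, which is L ⇒ W
n=34: can move to 30, which is L ⇒ W
n=35: can move to 30, which is L ⇒ W
n=36: can move to 28, which is L ⇒ W
n=37: moves to 36(W), 33(W), 32(W), 29(W); every one is W ⇒ L
n=38: can move to 37, which is L ⇒ W
n=39: moves to 38(W), 35(W), 34(W), 31(W); every one is W ⇒ L
n=40: can move to 39, which is L ⇒ W
n=41: can move to 37, which is L ⇒ W
n=42: can move to 37, which is L ⇒ W
Reading off the rows marked L gives the requested list; there are 10 such values of n.

1, 3, 10, 12, 19, 21, 28, 30, 37, 39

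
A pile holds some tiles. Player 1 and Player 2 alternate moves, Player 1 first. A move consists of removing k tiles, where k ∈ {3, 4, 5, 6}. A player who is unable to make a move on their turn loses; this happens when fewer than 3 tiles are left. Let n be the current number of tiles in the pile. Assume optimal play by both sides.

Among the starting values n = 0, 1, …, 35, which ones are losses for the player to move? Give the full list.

0, 1, 2, 9, 10, 11, 18, 19, 20, 27, 28, 29

Work bottom-up. With no move the player to move loses. Otherwise the position is W if at least one move leads to an L position for the opponent, and L if every move leads to a W.
n=0: no move → L
n=1: no move → L
n=2: no move → L
n=3: can move to 0, which is L ⇒ W
n=4: can move to 1, which is L ⇒ W
n=5: can move to 2, which is L ⇒ W
n=6: can move to 2, which is L ⇒ W
n=7: can move to 2, which is L ⇒ W
n=8: can move to 2, which is L ⇒ W
n=9: moves to 6(W), 5(W), 4(W), 3(W); every one is W ⇒ L
n=10: moves to 7(W), 6(W), 5(W), 4(W); every one is W ⇒ L
n=11: moves to 8(W), 7(W), 6(W), 5(W); every one is W ⇒ L
n=12: can move to 9, which is L ⇒ W
n=13: can move to 10, which is L ⇒ W
n=14: can move to 11, which is L ⇒ W
n=15: can move to 11, which is L ⇒ W
n=16: can move to 11, which is L ⇒ W
n=17: can move to 11, which is L ⇒ W
n=18: moves to 15(W), 14(W), 13(W), 12(W); every one is W ⇒ L
n=19: moves to 16(W), 15(W), 14(W), 13(W); every one is W ⇒ L
n=20: moves to 17(W), 16(W), 15(W), 14(W); every one is W ⇒ L
n=21: can move to 18, which is L ⇒ W
n=22: can move to 19, which is L ⇒ W
n=23: can move to 20, which is L ⇒ W
n=24: can move to 20, which is L ⇒ W
n=25: can move to 20, which is L ⇒ W
n=26: can move to 20, which is L ⇒ W
n=27: moves to 24(W), 23(W), 22(W), 21(W); every one is W ⇒ L
n=28: moves to 25(W), 24(W), 23(W), 22(W); every one is W ⇒ L
n=29: moves to 26(W), 25(W), 24(W), 23(W); every one is W ⇒ L
n=30: can move to 27, which is L ⇒ W
n=31: can move to 28, which is L ⇒ W
n=32: can move to 29, which is L ⇒ W
n=33: can move to 29, which is L ⇒ W
n=34: can move to 29, which is L ⇒ W
n=35: can move to 29, which is L ⇒ W
Reading off the rows marked L gives the requested list; there are 12 such values of n.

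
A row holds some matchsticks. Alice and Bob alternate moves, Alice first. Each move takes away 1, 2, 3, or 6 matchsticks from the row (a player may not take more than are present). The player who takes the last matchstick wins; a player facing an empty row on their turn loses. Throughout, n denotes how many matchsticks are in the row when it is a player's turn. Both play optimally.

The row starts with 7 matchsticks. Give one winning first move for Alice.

Label each position W (a win for the player to move) or L (a loss). A position with no legal move is L; any other position is W exactly when some move reaches an L, and L when every move reaches a W.
n=0: no move → L
n=1: →0(L), so W
n=2: →0(L), so W
n=3: →0(L), so W
n=4: →3(W), 2(W), 1(W) — all W, so L
n=5: →4(L), so W
n=6: →4(L), so W
n=7: →4(L), so W
From 7, the L positions reachable in one move are: 4.

Remove 3, leaving 4.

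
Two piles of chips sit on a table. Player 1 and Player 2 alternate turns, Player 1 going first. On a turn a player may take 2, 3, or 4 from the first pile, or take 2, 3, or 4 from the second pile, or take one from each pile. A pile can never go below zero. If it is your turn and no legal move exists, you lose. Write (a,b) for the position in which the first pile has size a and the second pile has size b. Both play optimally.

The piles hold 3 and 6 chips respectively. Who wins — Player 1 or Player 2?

Build the W/L table. Terminal = L. A non-terminal position is W if it has a move to some L; otherwise it is L.
No move ever increases a pile, so every position that can arise here has a ≤ 3 and b ≤ 6; it is enough to label the cells with 0 ≤ a ≤ 3 and 0 ≤ b ≤ 6.
Every move lowers a or b (never raises either), so fill the grid row by row in increasing a, and left to right within a row: each cell's successors are then already labelled.
      b=0  b=1  b=2  b=3  b=4  b=5  b=6
a=0:    L    L    W    W    W    W    L
a=1:    L    W    W    W    W    L    L
a=2:    W    W    L    L    W    W    W
a=3:    W    W    L    W    W    W    W
Cells with no legal move (terminal, hence L): (0,0), (0,1), (1,0).
The remaining L cells, each justified by listing all of its moves:
(0,6): only reaches (0,4)(W), (0,3)(W), (0,2)(W), all W → L
(1,5): only reaches (1,3)(W), (1,2)(W), (1,1)(W), (0,4)(W), all W → L
(1,6): only reaches (1,4)(W), (1,3)(W), (1,2)(W), (0,5)(W), all W → L
(2,2): only reaches (0,2)(W), (2,0)(W), (1,1)(W), all W → L
(2,3): only reaches (0,3)(W), (2,1)(W), (2,0)(W), (1,2)(W), all W → L
(3,2): only reaches (1,2)(W), (0,2)(W), (3,0)(W), (2,1)(W), all W → L
Every other cell has at least one move into one of the L cells above, so it is W.
The starting position (3,6) is W: Player 1 should move to (1,6), handing over an L position.

Player 1 wins.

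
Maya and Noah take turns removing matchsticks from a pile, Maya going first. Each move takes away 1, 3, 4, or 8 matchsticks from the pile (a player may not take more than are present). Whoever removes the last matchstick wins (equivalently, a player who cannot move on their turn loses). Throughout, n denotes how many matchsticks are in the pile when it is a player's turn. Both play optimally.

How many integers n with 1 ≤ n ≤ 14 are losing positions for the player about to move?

4

Work bottom-up. With no move the player to move loses. Otherwise the position is W if at least one move leads to an L position for the opponent, and L if every move leads to a W.
n=0: no move → L
n=1: reaches L-position 0 → W
n=2: only reaches 1(W), which is W → L
n=3: reaches L-position 2 → W
n=4: reaches L-position 0 → W
n=5: reaches L-position 2 → W
n=6: reaches L-position 2 → W
n=7: only reaches 6(W), 4(W), 3(W), all W → L
n=8: reaches L-position 7 → W
n=9: only reaches 8(W), 6(W), 5(W), 1(W), all W → L
n=10: reaches L-position 9 → W
n=11: reaches L-position 7 → W
n=12: reaches L-position 9 → W
n=13: reaches L-position 9 → W
n=14: only reaches 13(W), 11(W), 10(W), 6(W), all W → L
L entries with 1 ≤ n ≤ 14 (n=0 is outside the asked range and is not counted): n = 2, 7, 9, 14; that makes 4.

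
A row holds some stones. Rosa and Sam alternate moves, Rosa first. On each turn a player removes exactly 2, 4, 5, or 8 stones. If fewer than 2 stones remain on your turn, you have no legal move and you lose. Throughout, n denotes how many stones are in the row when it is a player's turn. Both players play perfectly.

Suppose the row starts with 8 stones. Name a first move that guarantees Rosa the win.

Label each position W (a win for the player to move) or L (a loss). A position with no legal move is L; any other position is W exactly when some move reaches an L, and L when every move reaches a W.
n=0: no move → L
n=1: no move → L
n=2: can move to 0, which is L ⇒ W
n=3: can move to 1, which is L ⇒ W
n=4: can move to 0, which is L ⇒ W
n=5: can move to 1, which is L ⇒ W
n=6: can move to 1, which is L ⇒ W
n=7: moves to 5(W), 3(W), 2(W); every one is W ⇒ L
n=8: can move to 0, which is L ⇒ W
From 8, the L positions reachable in one move are: 0.

Remove 8, leaving 0.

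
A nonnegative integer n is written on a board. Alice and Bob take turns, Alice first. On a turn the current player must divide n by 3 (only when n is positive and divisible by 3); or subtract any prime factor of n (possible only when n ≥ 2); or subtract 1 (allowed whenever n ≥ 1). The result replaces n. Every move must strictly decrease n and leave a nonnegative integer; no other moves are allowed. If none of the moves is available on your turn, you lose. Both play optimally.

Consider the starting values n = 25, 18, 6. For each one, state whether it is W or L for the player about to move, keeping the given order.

25: L, 18: L, 6: W

Compute win/loss labels from the base case upward. A position with no move is L. Any other position is W if it can reach an L in one move, else L.
n=0: no move → L
n=1: can move to 0, which is L ⇒ W
n=2: can move to 0, which is L ⇒ W
n=3: can move to 0, which is L ⇒ W
n=4: moves to 2(W), 3(W); every one is W ⇒ L
n=5: can move to 0, which is L ⇒ W
n=6: can move to 4, which is L ⇒ W
n=7: can move to 0, which is L ⇒ W
n=8: moves to 6(W), 7(W); every one is W ⇒ L
n=9: can move to 8, which is L ⇒ W
n=10: can move to 8, which is L ⇒ W
n=11: can move to 0, which is L ⇒ W
n=12: can move to 4, which is L ⇒ W
n=13: can move to 0, which is L ⇒ W
n=14: moves to 7(W), 12(W), 13(W); every one is W ⇒ L
n=15: can move to 14, which is L ⇒ W
n=16: can move to 14, which is L ⇒ W
n=17: can move to 0, which is L ⇒ W
n=18: moves to 6(W), 15(W), 16(W), 17(W); every one is W ⇒ L
n=19: can move to 0, which is L ⇒ W
n=20: can move to 18, which is L ⇒ W
n=21: can move to 14, which is L ⇒ W
n=22: moves to 11(W), 20(W), 21(W); every one is W ⇒ L
n=23: can move to 0, which is L ⇒ W
n=24: can move to 8, which is L ⇒ W
n=25: moves to 20(W), 24(W); every one is W ⇒ L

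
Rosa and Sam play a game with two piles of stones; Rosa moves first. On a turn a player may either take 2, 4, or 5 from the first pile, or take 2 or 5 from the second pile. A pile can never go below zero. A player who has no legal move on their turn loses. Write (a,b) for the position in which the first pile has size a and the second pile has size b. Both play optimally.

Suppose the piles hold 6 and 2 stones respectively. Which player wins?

Compute win/loss labels from the base case upward. A position with no move is L. Any other position is W if it can reach an L in one move, else L.
No move ever increases a pile, so every position that can arise here has a ≤ 6 and b ≤ 2; it is enough to label the cells with 0 ≤ a ≤ 6 and 0 ≤ b ≤ 2.
Every move lowers a or b (never raises either), so fill the grid row by row in increasing a, and left to right within a row: each cell's successors are then already labelled.
      b=0  b=1  b=2
a=0:    L    L    W
a=1:    L    L    W
a=2:    W    W    L
a=3:    W    W    L
a=4:    W    W    W
a=5:    W    W    W
a=6:    W    W    W
Cells with no legal move (terminal, hence L): (0,0), (0,1), (1,0), (1,1).
The remaining L cells, each justified by listing all of its moves:
(2,2): →(0,2)(W), (2,0)(W) — all W, so L
(3,2): →(1,2)(W), (3,0)(W) — all W, so L
Every other cell has at least one move into one of the L cells above, so it is W.
The starting position (6,2) is W: Rosa should move to (2,2), handing over an L position.

Rosa wins.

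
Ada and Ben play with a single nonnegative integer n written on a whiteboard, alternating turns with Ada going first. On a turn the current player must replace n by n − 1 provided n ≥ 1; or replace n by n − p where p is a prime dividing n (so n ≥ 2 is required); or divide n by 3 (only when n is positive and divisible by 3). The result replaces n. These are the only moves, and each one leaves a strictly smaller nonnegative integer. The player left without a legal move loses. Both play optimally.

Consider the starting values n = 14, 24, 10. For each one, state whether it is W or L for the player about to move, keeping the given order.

14: L, 24: W, 10: W

Work bottom-up. With no move the player to move loses. Otherwise the position is W if at least one move leads to an L position for the opponent, and L if every move leads to a W.
n=0: no move → L
n=1: reaches L-position 0 → W
n=2: reaches L-position 0 → W
n=3: reaches L-position 0 → W
n=4: only reaches 2(W), 3(W), all W → L
n=5: reaches L-position 0 → W
n=6: reaches L-position 4 → W
n=7: reaches L-position 0 → W
n=8: only reaches 6(W), 7(W), all W → L
n=9: reaches L-position 8 → W
n=10: reaches L-position 8 → W
n=11: reaches L-position 0 → W
n=12: reaches L-position 4 → W
n=13: reaches L-position 0 → W
n=14: only reaches 7(W), 12(W), 13(W), all W → L
n=15: reaches L-position 14 → W
n=16: reaches L-position 14 → W
n=17: reaches L-position 0 → W
n=18: only reaches 6(W), 15(W), 16(W), 17(W), all W → L
n=19: reaches L-position 0 → W
n=20: reaches L-position 18 → W
n=21: reaches L-position 14 → W
n=22: only reaches 11(W), 20(W), 21(W), all W → L
n=23: reaches L-position 0 → W
n=24: reaches L-position 8 → W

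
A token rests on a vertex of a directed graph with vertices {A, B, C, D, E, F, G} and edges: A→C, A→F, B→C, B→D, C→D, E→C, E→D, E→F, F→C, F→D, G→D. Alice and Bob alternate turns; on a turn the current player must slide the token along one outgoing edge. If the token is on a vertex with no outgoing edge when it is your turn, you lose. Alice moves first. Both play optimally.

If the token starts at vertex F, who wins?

Alice wins.

Work bottom-up. With no move the player to move loses. Otherwise the position is W if at least one move leads to an L position for the opponent, and L if every move leads to a W.
Every edge goes from a vertex to one that appears earlier in the order D, C, B, F, A, E, G, so processing vertices in that order labels each vertex after all of its successors.
D: no outgoing edge → L
C: W (go to D, an L position)
B: W (go to D, an L position)
F: W (go to D, an L position)
A: L (options F(W), C(W) are all W)
E: W (go to D, an L position)
G: W (go to D, an L position)
From F Alice can move to D, reaching an L position.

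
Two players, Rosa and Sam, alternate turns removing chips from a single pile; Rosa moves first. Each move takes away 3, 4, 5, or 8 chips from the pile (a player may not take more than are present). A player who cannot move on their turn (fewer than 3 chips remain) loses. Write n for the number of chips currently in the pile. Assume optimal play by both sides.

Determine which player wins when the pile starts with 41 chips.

Positions with no move are L. A position that does have a move is losing for the player to move precisely when every available move leads to a winning position for the opponent. Fill in the labels:
n=0: no move → L
n=1: no move → L
n=2: no move → L
n=3: can move to 0, which is L ⇒ W
n=4: can move to 1, which is L ⇒ W
n=5: can move to 2, which is L ⇒ W
n=6: can move to 2, which is L ⇒ W
n=7: can move to 2, which is L ⇒ W
n=8: can move to 0, which is L ⇒ W
n=9: can move to 1, which is L ⇒ W
n=10: can move to 2, which is L ⇒ W
n=11: moves to 8(W), 7(W), 6(W), 3(W); every one is W ⇒ L
n=12: moves to 9(W), 8(W), 7(W), 4(W); every one is W ⇒ L
n=13: moves to 10(W), 9(W), 8(W), 5(W); every one is W ⇒ L
n=14: can move to 11, which is L ⇒ W
n=15: can move to 12, which is L ⇒ W
n=16: can move to 13, which is L ⇒ W
n=17: can move to 13, which is L ⇒ W
n=18: can move to 13, which is L ⇒ W
n=19: can move to 11, which is L ⇒ W
n=20: can move to 12, which is L ⇒ W
n=21: can move to 13, which is L ⇒ W
n=22: moves to 19(W), 18(W), 17(W), 14(W); every one is W ⇒ L
n=23: moves to 20(W), 19(W), 18(W), 15(W); every one is W ⇒ L
n=24: moves to 21(W), 20(W), 19(W), 16(W); every one is W ⇒ L
n=25: can move to 22, which is L ⇒ W
n=26: can move to 23, which is L ⇒ W
n=27: can move to 24, which is L ⇒ W
n=28: can move to 24, which is L ⇒ W
n=29: can move to 24, which is L ⇒ W
n=30: can move to 22, which is L ⇒ W
n=31: can move to 23, which is L ⇒ W
n=32: can move to 24, which is L ⇒ W
n=33: moves to 30(W), 29(W), 28(W), 25(W); every one is W ⇒ L
n=34: moves to 31(W), 30(W), 29(W), 26(W); every one is W ⇒ L
n=35: moves to 32(W), 31(W), 30(W), 27(W); every one is W ⇒ L
n=36: can move to 33, which is L ⇒ W
n=37: can move to 34, which is L ⇒ W
n=38: can move to 35, which is L ⇒ W
n=39: can move to 35, which is L ⇒ W
n=40: can move to 35, which is L ⇒ W
n=41: can move to 33, which is L ⇒ W
From 41 Rosa can remove 8, leaving 33, reaching an L position.

Rosa wins.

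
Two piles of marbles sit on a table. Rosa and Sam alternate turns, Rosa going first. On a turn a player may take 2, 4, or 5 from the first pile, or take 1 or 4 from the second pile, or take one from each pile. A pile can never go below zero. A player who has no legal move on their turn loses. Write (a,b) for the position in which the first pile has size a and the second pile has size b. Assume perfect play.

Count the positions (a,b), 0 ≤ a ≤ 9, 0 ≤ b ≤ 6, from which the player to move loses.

Use the standard recursion: the mover loses at a terminal position; elsewhere, the mover wins exactly when some move hands the opponent an L position.
Every move lowers a or b (never raises either), so fill the grid row by row in increasing a, and left to right within a row: each cell's successors are then already labelled.
      b=0  b=1  b=2  b=3  b=4  b=5  b=6
a=0:    L    W    L    W    W    L    W
a=1:    L    W    L    W    W    L    W
a=2:    W    W    W    W    L    W    W
a=3:    W    L    W    L    W    W    L
a=4:    W    L    W    L    W    W    L
a=5:    W    W    W    W    W    W    W
a=6:    W    W    W    W    W    W    W
a=7:    L    W    L    W    W    L    W
a=8:    L    W    L    W    W    L    W
a=9:    W    W    W    W    L    W    W
Cells with no legal move (terminal, hence L): (0,0), (1,0).
The remaining L cells, each justified by listing all of its moves:
(0,2): the only move is to (0,1)(W), a W ⇒ L
(0,5): moves to (0,4)(W), (0,1)(W); every one is W ⇒ L
(1,2): moves to (1,1)(W), (0,1)(W); every one is W ⇒ L
(1,5): moves to (1,4)(W), (1,1)(W), (0,4)(W); every one is W ⇒ L
(2,4): moves to (0,4)(W), (2,3)(W), (2,0)(W), (1,3)(W); every one is W ⇒ L
(3,1): moves to (1,1)(W), (3,0)(W), (2,0)(W); every one is W ⇒ L
(3,3): moves to (1,3)(W), (3,2)(W), (2,2)(W); every one is W ⇒ L
(3,6): moves to (1,6)(W), (3,5)(W), (3,2)(W), (2,5)(W); every one is W ⇒ L
(4,1): moves to (2,1)(W), (0,1)(W), (4,0)(W), (3,0)(W); every one is W ⇒ L
(4,3): moves to (2,3)(W), (0,3)(W), (4,2)(W), (3,2)(W); every one is W ⇒ L
(4,6): moves to (2,6)(W), (0,6)(W), (4,5)(W), (4,2)(W), (3,5)(W); every one is W ⇒ L
(7,0): moves to (5,0)(W), (3,0)(W), (2,0)(W); every one is W ⇒ L
(7,2): moves to (5,2)(W), (3,2)(W), (2,2)(W), (7,1)(W), (6,1)(W); every one is W ⇒ L
(7,5): moves to (5,5)(W), (3,5)(W), (2,5)(W), (7,4)(W), (7,1)(W), (6,4)(W); every one is W ⇒ L
(8,0): moves to (6,0)(W), (4,0)(W), (3,0)(W); every one is W ⇒ L
(8,2): moves to (6,2)(W), (4,2)(W), (3,2)(W), (8,1)(W), (7,1)(W); every one is W ⇒ L
(8,5): moves to (6,5)(W), (4,5)(W), (3,5)(W), (8,4)(W), (8,1)(W), (7,4)(W); every one is W ⇒ L
(9,4): moves to (7,4)(W), (5,4)(W), (4,4)(W), (9,3)(W), (9,0)(W), (8,3)(W); every one is W ⇒ L
Every other cell has at least one move into one of the L cells above, so it is W.
L cells per row: a=0: 3, a=1: 3, a=2: 1, a=3: 3, a=4: 3, a=5: 0, a=6: 0, a=7: 3, a=8: 3, a=9: 1; total 20.

20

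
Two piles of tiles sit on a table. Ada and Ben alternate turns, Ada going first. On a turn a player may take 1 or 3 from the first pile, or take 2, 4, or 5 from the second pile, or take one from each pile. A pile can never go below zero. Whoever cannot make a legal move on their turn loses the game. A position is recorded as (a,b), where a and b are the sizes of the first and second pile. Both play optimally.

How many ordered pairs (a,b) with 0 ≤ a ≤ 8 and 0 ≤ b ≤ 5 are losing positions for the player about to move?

18

Compute win/loss labels from the base case upward. A position with no move is L. Any other position is W if it can reach an L in one move, else L.
Every move lowers a or b (never raises either), so fill the grid row by row in increasing a, and left to right within a row: each cell's successors are then already labelled.
      b=0  b=1  b=2  b=3  b=4  b=5
a=0:    L    L    W    W    W    W
a=1:    W    W    W    L    L    W
a=2:    L    L    W    W    W    W
a=3:    W    W    W    L    L    W
a=4:    L    L    W    W    W    W
a=5:    W    W    W    L    L    W
a=6:    L    L    W    W    W    W
a=7:    W    W    W    L    L    W
a=8:    L    L    W    W    W    W
Cells with no legal move (terminal, hence L): (0,0), (0,1).
The remaining L cells, each justified by listing all of its moves:
(1,3): L (options (0,3)(W), (1,1)(W), (0,2)(W) are all W)
(1,4): L (options (0,4)(W), (1,2)(W), (1,0)(W), (0,3)(W) are all W)
(2,0): L (sole option (1,0)(W) is W)
(2,1): L (options (1,1)(W), (1,0)(W) are all W)
(3,3): L (options (2,3)(W), (0,3)(W), (3,1)(W), (2,2)(W) are all W)
(3,4): L (options (2,4)(W), (0,4)(W), (3,2)(W), (3,0)(W), (2,3)(W) are all W)
(4,0): L (options (3,0)(W), (1,0)(W) are all W)
(4,1): L (options (3,1)(W), (1,1)(W), (3,0)(W) are all W)
(5,3): L (options (4,3)(W), (2,3)(W), (5,1)(W), (4,2)(W) are all W)
(5,4): L (options (4,4)(W), (2,4)(W), (5,2)(W), (5,0)(W), (4,3)(W) are all W)
(6,0): L (options (5,0)(W), (3,0)(W) are all W)
(6,1): L (options (5,1)(W), (3,1)(W), (5,0)(W) are all W)
(7,3): L (options (6,3)(W), (4,3)(W), (7,1)(W), (6,2)(W) are all W)
(7,4): L (options (6,4)(W), (4,4)(W), (7,2)(W), (7,0)(W), (6,3)(W) are all W)
(8,0): L (options (7,0)(W), (5,0)(W) are all W)
(8,1): L (options (7,1)(W), (5,1)(W), (7,0)(W) are all W)
Every other cell has at least one move into one of the L cells above, so it is W.
L cells per row: a=0: 2, a=1: 2, a=2: 2, a=3: 2, a=4: 2, a=5: 2, a=6: 2, a=7: 2, a=8: 2; total 18.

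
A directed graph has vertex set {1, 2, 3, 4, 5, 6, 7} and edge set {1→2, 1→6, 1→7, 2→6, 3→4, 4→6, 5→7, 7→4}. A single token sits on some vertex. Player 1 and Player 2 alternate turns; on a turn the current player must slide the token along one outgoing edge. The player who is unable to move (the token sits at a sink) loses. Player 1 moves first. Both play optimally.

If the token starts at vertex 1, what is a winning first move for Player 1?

Move to 7.

Work bottom-up. With no move the player to move loses. Otherwise the position is W if at least one move leads to an L position for the opponent, and L if every move leads to a W.
Every edge goes from a vertex to one that appears earlier in the order 6, 4, 7, 2, 1, 3, 5, so processing vertices in that order labels each vertex after all of its successors.
6: no outgoing edge → L
4: →6(L), so W
7: →4(W) only, which is W, so L
2: →6(L), so W
1: →7(L), so W
3: →4(W) only, which is W, so L
5: →7(L), so W
From 1, the L positions reachable in one move are: 7, 6. Any move reaching one of these is winning.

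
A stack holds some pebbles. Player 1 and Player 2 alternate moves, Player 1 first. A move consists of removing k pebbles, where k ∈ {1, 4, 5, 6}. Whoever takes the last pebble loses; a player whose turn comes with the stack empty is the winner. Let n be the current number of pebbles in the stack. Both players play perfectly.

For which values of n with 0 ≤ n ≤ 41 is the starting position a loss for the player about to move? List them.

Positions with no move are W. A position that does have a move is losing for the player to move precisely when every available move leads to a winning position for the opponent. Fill in the labels:
n=0: no move; the opponent has just taken the last pebble and therefore loses → W
n=1: the only move is to 0(W), a W ⇒ L
n=2: can move to 1, which is L ⇒ W
n=3: the only move is to 2(W), a W ⇒ L
n=4: can move to 3, which is L ⇒ W
n=5: can move to 1, which is L ⇒ W
n=6: can move to 1, which is L ⇒ W
n=7: can move to 3, which is L ⇒ W
n=8: can move to 3, which is L ⇒ W
n=9: can move to 3, which is L ⇒ W
n=10: moves to 9(W), 6(W), 5(W), 4(W); every one is W ⇒ L
n=11: can move to 10, which is L ⇒ W
n=12: moves to 11(W), 8(W), 7(W), 6(W); every one is W ⇒ L
n=13: can move to 12, which is L ⇒ W
n=14: can move to 10, which is L ⇒ W
n=15: can move to 10, which is L ⇒ W
n=16: can move to 12, which is L ⇒ W
n=17: can move to 12, which is L ⇒ W
n=18: can move to 12, which is L ⇒ W
n=19: moves to 18(W), 15(W), 14(W), 13(W); every one is W ⇒ L
n=20: can move to 19, which is L ⇒ W
n=21: moves to 20(W), 17(W), 16(W), 15(W); every one is W ⇒ L
n=22: can move to 21, which is L ⇒ W
n=23: can move to 19, which is L ⇒ W
n=24: can move to 19, which is L ⇒ W
n=25: can move to 21, which is L ⇒ W
n=26: can move to 21, which is L ⇒ W
n=27: can move to 21, which is L ⇒ W
n=28: moves to 27(W), 24(W), 23(W), 22(W); every one is W ⇒ L
n=29: can move to 28, which is L ⇒ W
n=30: moves to 29(W), 26(W), 25(W), 24(W); every one is W ⇒ L
n=31: can move to 30, which is L ⇒ W
n=32: can move to 28, which is L ⇒ W
n=33: can move to 28, which is L ⇒ W
n=34: can move to 30, which is L ⇒ W
n=35: can move to 30, which is L ⇒ W
n=36: can move to 30, which is L ⇒ W
n=37: moves to 36(W), 33(W), 32(W), 31(W); every one is W ⇒ L
n=38: can move to 37, which is L ⇒ W
n=39: moves to 38(W), 35(W), 34(W), 33(W); every one is W ⇒ L
n=40: can move to 39, which is L ⇒ W
n=41: can move to 37, which is L ⇒ W
The losing starting values of n are exactly the entries labelled L in this table (10 of them).

1, 3, 10, 12, 19, 21, 28, 30, 37, 39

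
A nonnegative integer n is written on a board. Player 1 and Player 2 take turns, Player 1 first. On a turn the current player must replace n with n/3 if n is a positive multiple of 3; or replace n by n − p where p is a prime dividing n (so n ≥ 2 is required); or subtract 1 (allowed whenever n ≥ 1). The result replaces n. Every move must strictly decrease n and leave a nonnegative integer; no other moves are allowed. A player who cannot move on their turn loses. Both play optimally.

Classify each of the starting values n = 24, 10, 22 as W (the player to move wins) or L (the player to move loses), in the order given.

Build the W/L table. Terminal = L. A non-terminal position is W if it has a move to some L; otherwise it is L.
n=0: no move → L
n=1: can move to 0, which is L ⇒ W
n=2: can move to 0, which is L ⇒ W
n=3: can move to 0, which is L ⇒ W
n=4: moves to 2(W), 3(W); every one is W ⇒ L
n=5: can move to 0, which is L ⇒ W
n=6: can move to 4, which is L ⇒ W
n=7: can move to 0, which is L ⇒ W
n=8: moves to 6(W), 7(W); every one is W ⇒ L
n=9: can move to 8, which is L ⇒ W
n=10: can move to 8, which is L ⇒ W
n=11: can move to 0, which is L ⇒ W
n=12: can move to 4, which is L ⇒ W
n=13: can move to 0, which is L ⇒ W
n=14: moves to 7(W), 12(W), 13(W); every one is W ⇒ L
n=15: can move to 14, which is L ⇒ W
n=16: can move to 14, which is L ⇒ W
n=17: can move to 0, which is L ⇒ W
n=18: moves to 6(W), 15(W), 16(W), 17(W); every one is W ⇒ L
n=19: can move to 0, which is L ⇒ W
n=20: can move to 18, which is L ⇒ W
n=21: can move to 14, which is L ⇒ W
n=22: moves to 11(W), 20(W), 21(W); every one is W ⇒ L
n=23: can move to 0, which is L ⇒ W
n=24: can move to 8, which is L ⇒ W

24: W, 10: W, 22: L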